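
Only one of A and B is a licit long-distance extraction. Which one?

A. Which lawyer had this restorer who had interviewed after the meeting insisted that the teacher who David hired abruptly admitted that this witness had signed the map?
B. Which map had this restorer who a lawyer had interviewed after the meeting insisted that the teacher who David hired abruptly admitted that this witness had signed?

In A, the wh-phrase is extracted from inside a complex-NP island (relative clause) (introduced by "who"), which blocks movement.
In B, the extraction path crosses only that-complement boundaries, which are transparent.
So B is grammatical.

B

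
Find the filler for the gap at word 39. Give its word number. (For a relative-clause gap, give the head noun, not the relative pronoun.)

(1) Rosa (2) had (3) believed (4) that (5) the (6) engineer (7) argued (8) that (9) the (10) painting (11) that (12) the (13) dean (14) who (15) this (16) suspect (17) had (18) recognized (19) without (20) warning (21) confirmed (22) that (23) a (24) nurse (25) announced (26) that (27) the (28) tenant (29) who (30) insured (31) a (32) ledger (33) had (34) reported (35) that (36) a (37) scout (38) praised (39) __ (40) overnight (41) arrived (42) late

The gap at 39 is the object of "praised", inside a relative clause.
The relative pronoun is "that" (word 11); it is bound by the head noun immediately before it.
Its filler is the head noun "painting", at word 10.

10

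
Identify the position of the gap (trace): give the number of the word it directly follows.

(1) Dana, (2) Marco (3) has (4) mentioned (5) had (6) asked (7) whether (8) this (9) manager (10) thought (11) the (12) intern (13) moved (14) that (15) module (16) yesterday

The displaced element is "Dana" (word 1).
It is linked across 1 clause boundary (Ø).
It functions as the subject of "asked", so the gap sits immediately after word 4 ("mentioned").
Base order: Marco has mentioned that Dana had asked whether this manager thought the intern moved that module yesterday.

4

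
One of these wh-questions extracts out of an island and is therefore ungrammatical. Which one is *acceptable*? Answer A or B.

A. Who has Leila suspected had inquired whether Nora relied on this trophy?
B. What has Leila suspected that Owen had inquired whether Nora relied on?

A

In B, the wh-phrase is extracted from inside a wh-island (introduced by "whether"), which blocks movement.
In A, the extraction path crosses only that-complement boundaries, which are transparent.
So A is grammatical.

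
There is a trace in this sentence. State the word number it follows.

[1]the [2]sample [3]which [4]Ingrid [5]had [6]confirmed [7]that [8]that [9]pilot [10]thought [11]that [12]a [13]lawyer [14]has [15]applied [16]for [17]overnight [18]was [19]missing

16

The displaced element is "the sample" (word 2).
It is linked across 2 clause boundaries (that → that).
It functions as the object of the preposition "for" of "applied", so the gap sits immediately after word 16 ("for").
Base order: Ingrid had confirmed that that pilot thought that a lawyer has applied for the sample overnight.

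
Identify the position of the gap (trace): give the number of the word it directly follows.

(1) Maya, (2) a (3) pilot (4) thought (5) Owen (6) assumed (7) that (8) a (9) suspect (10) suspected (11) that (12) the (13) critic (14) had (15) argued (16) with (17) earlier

16

The displaced element is "Maya" (word 1).
It is linked across 3 clause boundaries (Ø → that → that).
It functions as the object of the preposition "with" of "argued", so the gap sits immediately after word 16 ("with").
Base order: A pilot thought Owen assumed that a suspect suspected that the critic had argued with Maya earlier.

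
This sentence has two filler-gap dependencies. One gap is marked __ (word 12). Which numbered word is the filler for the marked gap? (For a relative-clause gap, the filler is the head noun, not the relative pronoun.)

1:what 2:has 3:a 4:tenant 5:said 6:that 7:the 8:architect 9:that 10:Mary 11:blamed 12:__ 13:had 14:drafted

The marked gap is inside the relative clause, the direct object of "blamed".
Its filler is the head noun "architect" (via "that"), at word 8.
(The other dependency links word 1 to a gap after word 14.)

8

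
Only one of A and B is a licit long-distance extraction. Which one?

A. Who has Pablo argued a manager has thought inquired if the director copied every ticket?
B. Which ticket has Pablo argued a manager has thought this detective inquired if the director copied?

A

In B, the wh-phrase is extracted from inside a wh-island (introduced by "if"), which blocks movement.
In A, the extraction path crosses only that-complement boundaries, which are transparent.
So A is grammatical.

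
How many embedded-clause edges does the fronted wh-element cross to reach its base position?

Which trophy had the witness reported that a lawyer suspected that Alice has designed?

2

"which trophy" is extracted from the object of "designed".
Boundaries crossed, outermost first: [that], [that] — 2 in total.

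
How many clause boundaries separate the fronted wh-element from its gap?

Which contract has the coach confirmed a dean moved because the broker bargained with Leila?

1

"which contract" is extracted from the object of "moved".
Boundaries crossed, outermost first: [Ø] — 1 in total.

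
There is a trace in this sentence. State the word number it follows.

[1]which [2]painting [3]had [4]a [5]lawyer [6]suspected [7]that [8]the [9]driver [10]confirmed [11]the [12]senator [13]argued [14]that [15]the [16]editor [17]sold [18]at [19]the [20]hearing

The displaced element is "which painting" (word 2).
It is linked across 3 clause boundaries (that → Ø → that).
It functions as the direct object of "sold", so the gap sits immediately after word 17 ("sold").
Base order: A lawyer had suspected that the driver confirmed the senator argued that the editor sold which painting at the hearing.

17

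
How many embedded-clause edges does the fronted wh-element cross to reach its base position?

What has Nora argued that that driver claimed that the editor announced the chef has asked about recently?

"what" is extracted from the PP object of "asked".
Boundaries crossed, outermost first: [that], [that], [Ø] — 3 in total.

3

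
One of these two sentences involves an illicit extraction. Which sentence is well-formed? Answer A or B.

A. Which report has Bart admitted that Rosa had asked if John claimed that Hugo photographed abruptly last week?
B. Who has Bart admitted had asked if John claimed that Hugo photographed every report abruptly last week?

In A, the wh-phrase is extracted from inside a wh-island (introduced by "if"), which blocks movement.
In B, the extraction path crosses only that-complement boundaries, which are transparent.
So B is grammatical.

B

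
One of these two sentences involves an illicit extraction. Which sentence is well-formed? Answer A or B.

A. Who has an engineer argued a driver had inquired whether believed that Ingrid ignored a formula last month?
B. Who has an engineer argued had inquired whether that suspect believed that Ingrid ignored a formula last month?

In A, the wh-phrase is extracted from inside a wh-island (introduced by "whether"), which blocks movement.
In B, the extraction path crosses only that-complement boundaries, which are transparent.
So B is grammatical.

B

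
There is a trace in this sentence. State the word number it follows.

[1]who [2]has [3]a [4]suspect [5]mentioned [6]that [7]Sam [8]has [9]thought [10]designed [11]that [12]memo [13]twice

The displaced element is "who" (word 1).
It is linked across 2 clause boundaries (that → Ø).
It functions as the subject of "designed", so the gap sits immediately after word 9 ("thought").
Base order: A suspect has mentioned that Sam has thought that who designed that memo twice.

9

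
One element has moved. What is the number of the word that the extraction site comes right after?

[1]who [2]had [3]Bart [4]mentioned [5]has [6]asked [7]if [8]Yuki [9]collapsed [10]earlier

4

The displaced element is "who" (word 1).
It is linked across 1 clause boundary (Ø).
It functions as the subject of "asked", so the gap sits immediately after word 4 ("mentioned").
Base order: Bart had mentioned who has asked if Yuki collapsed earlier.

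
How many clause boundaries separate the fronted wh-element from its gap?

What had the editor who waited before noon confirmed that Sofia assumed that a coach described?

2

"what" is extracted from the object of "described".
Boundaries crossed, outermost first: [that], [that] — 2 in total.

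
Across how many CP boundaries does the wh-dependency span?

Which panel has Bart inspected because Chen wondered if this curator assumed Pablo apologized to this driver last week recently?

0

"which panel" originates inside the matrix clause — no clause boundary is crossed.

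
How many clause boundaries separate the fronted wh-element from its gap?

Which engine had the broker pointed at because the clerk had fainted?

0

"which engine" originates inside the matrix clause — no clause boundary is crossed.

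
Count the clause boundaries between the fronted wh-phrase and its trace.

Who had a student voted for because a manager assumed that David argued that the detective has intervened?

"who" originates inside the matrix clause — no clause boundary is crossed.

0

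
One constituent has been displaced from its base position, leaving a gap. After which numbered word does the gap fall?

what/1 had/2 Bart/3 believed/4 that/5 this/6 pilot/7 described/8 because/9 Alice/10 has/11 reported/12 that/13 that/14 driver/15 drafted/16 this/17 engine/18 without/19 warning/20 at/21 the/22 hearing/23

The displaced element is "what" (word 1).
It is linked across 1 clause boundary (that).
It functions as the direct object of "described", so the gap sits immediately after word 8 ("described").
Base order: Bart had believed that this pilot described what because Alice has reported that that driver drafted this engine without warning at the hearing.

8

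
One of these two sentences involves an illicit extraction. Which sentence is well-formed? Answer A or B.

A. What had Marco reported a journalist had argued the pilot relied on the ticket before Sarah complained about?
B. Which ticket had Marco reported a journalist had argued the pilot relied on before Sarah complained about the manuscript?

B

In A, the wh-phrase is extracted from inside an adjunct island (introduced by "before"), which blocks movement.
In B, the extraction path crosses only that-complement boundaries, which are transparent.
So B is grammatical.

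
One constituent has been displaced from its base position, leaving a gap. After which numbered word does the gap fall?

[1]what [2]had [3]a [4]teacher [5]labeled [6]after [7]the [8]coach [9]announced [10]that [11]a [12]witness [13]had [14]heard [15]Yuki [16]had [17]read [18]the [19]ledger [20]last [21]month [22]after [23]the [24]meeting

The displaced element is "what" (word 1).
It functions as the direct object of "labeled", so the gap sits immediately after word 5 ("labeled").
Base order: A teacher had labeled what after the coach announced that a witness had heard Yuki had read the ledger last month after the meeting.

5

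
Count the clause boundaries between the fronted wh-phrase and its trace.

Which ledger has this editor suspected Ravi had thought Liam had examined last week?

2

"which ledger" is extracted from the object of "examined".
Boundaries crossed, outermost first: [Ø], [Ø] — 2 in total.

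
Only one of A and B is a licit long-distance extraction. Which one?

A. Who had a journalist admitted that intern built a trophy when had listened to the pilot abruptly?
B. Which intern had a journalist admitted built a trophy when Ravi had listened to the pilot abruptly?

In A, the wh-phrase is extracted from inside an adjunct island (introduced by "when"), which blocks movement.
In B, the extraction path crosses only that-complement boundaries, which are transparent.
So B is grammatical.

B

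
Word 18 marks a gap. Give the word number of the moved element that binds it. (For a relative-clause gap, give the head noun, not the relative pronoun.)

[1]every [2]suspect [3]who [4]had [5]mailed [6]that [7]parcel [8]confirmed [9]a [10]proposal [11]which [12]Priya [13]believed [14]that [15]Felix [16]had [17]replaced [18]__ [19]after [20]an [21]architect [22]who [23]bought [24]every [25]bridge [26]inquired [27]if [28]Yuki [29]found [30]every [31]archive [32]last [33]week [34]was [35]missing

The gap at 18 is the object of "replaced", inside a relative clause.
The relative pronoun is "which" (word 11); it is bound by the head noun immediately before it.
Its filler is the head noun "proposal", at word 10.

10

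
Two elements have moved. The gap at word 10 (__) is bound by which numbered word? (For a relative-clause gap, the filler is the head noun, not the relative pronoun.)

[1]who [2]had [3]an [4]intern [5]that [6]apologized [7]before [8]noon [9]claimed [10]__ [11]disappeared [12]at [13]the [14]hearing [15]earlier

The marked gap is the subject of "disappeared".
Its filler is the fronted wh-phrase "who", at word 1.
(The other dependency links word 4 to a gap after word 5.)

1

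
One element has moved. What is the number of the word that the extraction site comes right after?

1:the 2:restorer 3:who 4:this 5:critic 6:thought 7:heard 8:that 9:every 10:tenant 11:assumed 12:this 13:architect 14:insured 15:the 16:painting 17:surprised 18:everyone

6

The displaced element is "the restorer" (word 2).
It is linked across 1 clause boundary (Ø).
It functions as the subject of "heard", so the gap sits immediately after word 6 ("thought").
Base order: This critic thought that the restorer heard that every tenant assumed this architect insured the painting.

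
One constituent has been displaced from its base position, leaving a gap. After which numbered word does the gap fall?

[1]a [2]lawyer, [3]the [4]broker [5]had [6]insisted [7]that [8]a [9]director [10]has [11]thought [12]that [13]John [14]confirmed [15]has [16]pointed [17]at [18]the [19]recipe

14

The displaced element is "a lawyer" (word 2).
It is linked across 3 clause boundaries (that → that → Ø).
It functions as the subject of "pointed", so the gap sits immediately after word 14 ("confirmed").
Base order: The broker had insisted that a director has thought that John confirmed that a lawyer has pointed at the recipe.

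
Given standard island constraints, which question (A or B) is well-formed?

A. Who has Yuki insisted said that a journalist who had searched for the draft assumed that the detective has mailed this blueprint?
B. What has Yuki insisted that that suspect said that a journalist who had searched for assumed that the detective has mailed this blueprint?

A

In B, the wh-phrase is extracted from inside a complex-NP island (relative clause) (introduced by "who"), which blocks movement.
In A, the extraction path crosses only that-complement boundaries, which are transparent.
So A is grammatical.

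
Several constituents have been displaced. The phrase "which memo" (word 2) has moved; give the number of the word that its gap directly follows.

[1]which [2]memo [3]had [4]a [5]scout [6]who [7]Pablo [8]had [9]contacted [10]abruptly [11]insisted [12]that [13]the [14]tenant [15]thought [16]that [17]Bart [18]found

The displaced element is "which memo" (word 2).
It is linked across 2 clause boundaries (that → that).
It functions as the direct object of "found", so the gap sits immediately after word 18 ("found").
Base order: A scout who Pablo had contacted abruptly had insisted that the tenant thought that Bart found which memo.

18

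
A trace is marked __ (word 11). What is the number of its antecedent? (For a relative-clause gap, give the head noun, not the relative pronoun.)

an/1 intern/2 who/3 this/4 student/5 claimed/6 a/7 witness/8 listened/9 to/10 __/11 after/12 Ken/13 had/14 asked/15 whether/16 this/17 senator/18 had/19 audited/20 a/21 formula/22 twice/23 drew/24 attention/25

2

The gap at 11 is the prepositional object of "listened", inside a relative clause.
The relative pronoun is "who" (word 3); it is bound by the head noun immediately before it.
Its filler is the head noun "intern", at word 2.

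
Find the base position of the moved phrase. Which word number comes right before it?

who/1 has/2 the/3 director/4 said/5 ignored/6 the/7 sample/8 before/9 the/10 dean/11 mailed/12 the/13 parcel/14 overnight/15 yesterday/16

5

The displaced element is "who" (word 1).
It is linked across 1 clause boundary (Ø).
It functions as the subject of "ignored", so the gap sits immediately after word 5 ("said").
Base order: The director has said who ignored the sample before the dean mailed the parcel overnight yesterday.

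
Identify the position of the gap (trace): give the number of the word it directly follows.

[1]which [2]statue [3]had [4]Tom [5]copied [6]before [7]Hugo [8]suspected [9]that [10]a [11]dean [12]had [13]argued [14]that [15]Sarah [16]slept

The displaced element is "which statue" (word 2).
It functions as the direct object of "copied", so the gap sits immediately after word 5 ("copied").
Base order: Tom had copied which statue before Hugo suspected that a dean had argued that Sarah slept.

5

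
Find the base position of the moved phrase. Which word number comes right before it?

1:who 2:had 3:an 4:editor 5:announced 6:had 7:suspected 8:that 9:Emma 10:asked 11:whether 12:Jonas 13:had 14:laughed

The displaced element is "who" (word 1).
It is linked across 1 clause boundary (Ø).
It functions as the subject of "suspected", so the gap sits immediately after word 5 ("announced").
Base order: An editor had announced that who had suspected that Emma asked whether Jonas had laughed.

5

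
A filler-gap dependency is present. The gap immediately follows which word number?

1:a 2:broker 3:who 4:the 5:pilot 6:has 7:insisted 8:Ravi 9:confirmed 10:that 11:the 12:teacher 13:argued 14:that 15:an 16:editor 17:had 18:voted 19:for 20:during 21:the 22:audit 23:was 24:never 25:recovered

19

The displaced element is "a broker" (word 2).
It is linked across 3 clause boundaries (Ø → that → that).
It functions as the object of the preposition "for" of "voted", so the gap sits immediately after word 19 ("for").
Base order: The pilot has insisted Ravi confirmed that the teacher argued that an editor had voted for a broker during the audit.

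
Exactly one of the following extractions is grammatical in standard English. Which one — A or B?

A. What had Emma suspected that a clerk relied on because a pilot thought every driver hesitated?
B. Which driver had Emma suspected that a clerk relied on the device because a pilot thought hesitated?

In B, the wh-phrase is extracted from inside an adjunct island (introduced by "because"), which blocks movement.
In A, the extraction path crosses only that-complement boundaries, which are transparent.
So A is grammatical.

A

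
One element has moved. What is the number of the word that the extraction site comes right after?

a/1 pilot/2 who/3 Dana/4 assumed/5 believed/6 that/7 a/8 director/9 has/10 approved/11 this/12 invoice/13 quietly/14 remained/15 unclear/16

5

The displaced element is "a pilot" (word 2).
It is linked across 1 clause boundary (Ø).
It functions as the subject of "believed", so the gap sits immediately after word 5 ("assumed").
Base order: Dana assumed a pilot believed that a director has approved this invoice quietly.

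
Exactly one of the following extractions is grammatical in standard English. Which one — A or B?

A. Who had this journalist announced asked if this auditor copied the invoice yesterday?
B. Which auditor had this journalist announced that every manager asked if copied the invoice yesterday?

A

In B, the wh-phrase is extracted from inside a wh-island (introduced by "if"), which blocks movement.
In A, the extraction path crosses only that-complement boundaries, which are transparent.
So A is grammatical.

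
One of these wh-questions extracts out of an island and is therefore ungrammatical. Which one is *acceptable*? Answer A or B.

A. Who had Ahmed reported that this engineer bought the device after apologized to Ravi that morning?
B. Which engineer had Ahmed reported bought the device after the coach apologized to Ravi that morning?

In A, the wh-phrase is extracted from inside an adjunct island (introduced by "after"), which blocks movement.
In B, the extraction path crosses only that-complement boundaries, which are transparent.
So B is grammatical.

B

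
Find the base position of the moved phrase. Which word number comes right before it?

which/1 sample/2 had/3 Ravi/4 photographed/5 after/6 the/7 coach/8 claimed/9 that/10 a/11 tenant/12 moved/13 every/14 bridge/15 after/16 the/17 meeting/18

5

The displaced element is "which sample" (word 2).
It functions as the direct object of "photographed", so the gap sits immediately after word 5 ("photographed").
Base order: Ravi had photographed which sample after the coach claimed that a tenant moved every bridge after the meeting.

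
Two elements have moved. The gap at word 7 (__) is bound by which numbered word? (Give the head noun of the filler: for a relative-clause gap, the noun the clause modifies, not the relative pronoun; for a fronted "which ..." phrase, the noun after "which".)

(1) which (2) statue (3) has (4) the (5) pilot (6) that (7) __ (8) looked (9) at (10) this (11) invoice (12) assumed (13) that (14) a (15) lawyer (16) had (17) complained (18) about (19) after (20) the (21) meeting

The marked gap is inside the relative clause, the subject of "looked".
Its filler is the head noun "pilot" (via "that"), at word 5.
(The other dependency links word 2 to a gap after word 18.)

5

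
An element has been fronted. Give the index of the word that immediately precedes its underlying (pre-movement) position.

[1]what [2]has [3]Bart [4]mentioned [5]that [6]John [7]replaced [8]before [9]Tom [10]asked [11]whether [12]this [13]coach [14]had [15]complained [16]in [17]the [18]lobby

7

The displaced element is "what" (word 1).
It is linked across 1 clause boundary (that).
It functions as the direct object of "replaced", so the gap sits immediately after word 7 ("replaced").
Base order: Bart has mentioned that John replaced what before Tom asked whether this coach had complained in the lobby.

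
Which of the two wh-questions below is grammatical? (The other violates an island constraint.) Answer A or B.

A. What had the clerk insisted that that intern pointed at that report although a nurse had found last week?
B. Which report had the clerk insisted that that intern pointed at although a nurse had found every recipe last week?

In A, the wh-phrase is extracted from inside an adjunct island (introduced by "although"), which blocks movement.
In B, the extraction path crosses only that-complement boundaries, which are transparent.
So B is grammatical.

B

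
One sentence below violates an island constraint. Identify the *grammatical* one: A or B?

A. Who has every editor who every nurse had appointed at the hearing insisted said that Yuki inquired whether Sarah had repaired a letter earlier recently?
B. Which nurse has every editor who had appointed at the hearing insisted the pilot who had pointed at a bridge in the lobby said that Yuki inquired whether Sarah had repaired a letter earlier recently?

In B, the wh-phrase is extracted from inside a complex-NP island (relative clause) (introduced by "who"), which blocks movement.
In A, the extraction path crosses only that-complement boundaries, which are transparent.
So A is grammatical.

A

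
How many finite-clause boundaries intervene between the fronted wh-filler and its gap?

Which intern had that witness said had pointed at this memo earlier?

1

"which intern" is extracted from the subject of "pointed".
Boundaries crossed, outermost first: [Ø] — 1 in total.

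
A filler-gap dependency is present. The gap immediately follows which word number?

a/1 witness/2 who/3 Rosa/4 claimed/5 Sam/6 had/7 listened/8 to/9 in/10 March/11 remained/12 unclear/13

The displaced element is "a witness" (word 2).
It is linked across 1 clause boundary (Ø).
It functions as the object of the preposition "to" of "listened", so the gap sits immediately after word 9 ("to").
Base order: Rosa claimed Sam had listened to a witness in March.

9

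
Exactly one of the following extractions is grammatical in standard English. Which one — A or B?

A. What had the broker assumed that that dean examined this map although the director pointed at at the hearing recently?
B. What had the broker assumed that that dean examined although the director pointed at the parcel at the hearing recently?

In A, the wh-phrase is extracted from inside an adjunct island (introduced by "although"), which blocks movement.
In B, the extraction path crosses only that-complement boundaries, which are transparent.
So B is grammatical.

B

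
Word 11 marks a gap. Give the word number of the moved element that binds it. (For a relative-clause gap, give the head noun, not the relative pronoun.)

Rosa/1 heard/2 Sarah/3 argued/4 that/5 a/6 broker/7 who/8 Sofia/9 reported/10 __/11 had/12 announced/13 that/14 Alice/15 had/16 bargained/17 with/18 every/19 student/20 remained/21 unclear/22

7

The gap at 11 is the subject of "announced", inside a relative clause.
The relative pronoun is "who" (word 8); it is bound by the head noun immediately before it.
Its filler is the head noun "broker", at word 7.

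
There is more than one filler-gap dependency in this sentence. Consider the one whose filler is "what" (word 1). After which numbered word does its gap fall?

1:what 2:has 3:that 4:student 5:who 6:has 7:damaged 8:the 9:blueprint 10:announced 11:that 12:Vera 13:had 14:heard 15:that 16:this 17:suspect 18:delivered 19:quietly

The displaced element is "what" (word 1).
It is linked across 2 clause boundaries (that → that).
It functions as the direct object of "delivered", so the gap sits immediately after word 18 ("delivered").
Base order: That student who has damaged the blueprint has announced that Vera had heard that this suspect delivered what quietly.

18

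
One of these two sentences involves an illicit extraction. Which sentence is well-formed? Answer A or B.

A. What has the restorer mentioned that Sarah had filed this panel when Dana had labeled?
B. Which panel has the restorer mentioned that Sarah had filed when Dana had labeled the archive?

In A, the wh-phrase is extracted from inside an adjunct island (introduced by "when"), which blocks movement.
In B, the extraction path crosses only that-complement boundaries, which are transparent.
So B is grammatical.

B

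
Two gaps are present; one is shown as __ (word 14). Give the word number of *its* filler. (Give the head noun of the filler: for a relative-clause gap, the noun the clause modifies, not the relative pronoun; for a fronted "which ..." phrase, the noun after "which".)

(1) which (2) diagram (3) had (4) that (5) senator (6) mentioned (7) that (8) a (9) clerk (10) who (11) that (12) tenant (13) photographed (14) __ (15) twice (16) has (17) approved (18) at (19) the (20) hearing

9

The marked gap is inside the relative clause, the direct object of "photographed".
Its filler is the head noun "clerk" (via "who"), at word 9.
(The other dependency links word 2 to a gap after word 17.)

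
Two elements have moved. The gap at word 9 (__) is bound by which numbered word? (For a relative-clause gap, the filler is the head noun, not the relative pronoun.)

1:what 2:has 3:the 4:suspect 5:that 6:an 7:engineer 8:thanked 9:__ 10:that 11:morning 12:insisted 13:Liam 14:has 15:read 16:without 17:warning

The marked gap is inside the relative clause, the direct object of "thanked".
Its filler is the head noun "suspect" (via "that"), at word 4.
(The other dependency links word 1 to a gap after word 15.)

4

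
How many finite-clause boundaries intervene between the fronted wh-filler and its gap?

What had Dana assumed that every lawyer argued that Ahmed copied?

2

"what" is extracted from the object of "copied".
Boundaries crossed, outermost first: [that], [that] — 2 in total.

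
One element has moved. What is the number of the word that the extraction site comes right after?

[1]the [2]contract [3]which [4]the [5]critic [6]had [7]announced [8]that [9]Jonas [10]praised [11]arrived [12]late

10

The displaced element is "the contract" (word 2).
It is linked across 1 clause boundary (that).
It functions as the direct object of "praised", so the gap sits immediately after word 10 ("praised").
Base order: The critic had announced that Jonas praised the contract.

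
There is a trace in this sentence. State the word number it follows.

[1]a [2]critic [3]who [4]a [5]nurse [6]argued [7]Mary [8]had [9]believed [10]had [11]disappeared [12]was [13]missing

The displaced element is "a critic" (word 2).
It is linked across 2 clause boundaries (Ø → Ø).
It functions as the subject of "disappeared", so the gap sits immediately after word 9 ("believed").
Base order: A nurse argued Mary had believed a critic had disappeared.

9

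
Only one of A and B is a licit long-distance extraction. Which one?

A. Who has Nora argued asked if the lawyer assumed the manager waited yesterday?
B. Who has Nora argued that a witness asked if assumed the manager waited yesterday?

A

In B, the wh-phrase is extracted from inside a wh-island (introduced by "if"), which blocks movement.
In A, the extraction path crosses only that-complement boundaries, which are transparent.
So A is grammatical.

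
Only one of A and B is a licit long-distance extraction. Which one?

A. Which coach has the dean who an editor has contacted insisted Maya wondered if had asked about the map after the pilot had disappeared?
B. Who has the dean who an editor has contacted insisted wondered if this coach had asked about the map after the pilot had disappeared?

B

In A, the wh-phrase is extracted from inside a wh-island (introduced by "if"), which blocks movement.
In B, the extraction path crosses only that-complement boundaries, which are transparent.
So B is grammatical.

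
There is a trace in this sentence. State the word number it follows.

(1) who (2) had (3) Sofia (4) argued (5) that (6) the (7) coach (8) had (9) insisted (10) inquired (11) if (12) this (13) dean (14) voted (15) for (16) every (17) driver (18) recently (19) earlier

The displaced element is "who" (word 1).
It is linked across 2 clause boundaries (that → Ø).
It functions as the subject of "inquired", so the gap sits immediately after word 9 ("insisted").
Base order: Sofia had argued that the coach had insisted that who inquired if this dean voted for every driver recently earlier.

9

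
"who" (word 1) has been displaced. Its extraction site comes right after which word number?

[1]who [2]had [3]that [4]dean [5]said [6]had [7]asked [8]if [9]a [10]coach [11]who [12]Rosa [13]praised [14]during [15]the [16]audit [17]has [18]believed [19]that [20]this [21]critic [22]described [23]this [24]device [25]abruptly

The displaced element is "who" (word 1).
It is linked across 1 clause boundary (Ø).
It functions as the subject of "asked", so the gap sits immediately after word 5 ("said").
Base order: That dean had said that who had asked if a coach who Rosa praised during the audit has believed that this critic described this device abruptly.

5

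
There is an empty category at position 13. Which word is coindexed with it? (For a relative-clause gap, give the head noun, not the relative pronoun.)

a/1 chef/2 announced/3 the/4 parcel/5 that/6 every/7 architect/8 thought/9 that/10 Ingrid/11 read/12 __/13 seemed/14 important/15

5

The gap at 13 is the object of "read", inside a relative clause.
The relative pronoun is "that" (word 6); it is bound by the head noun immediately before it.
Its filler is the head noun "parcel", at word 5.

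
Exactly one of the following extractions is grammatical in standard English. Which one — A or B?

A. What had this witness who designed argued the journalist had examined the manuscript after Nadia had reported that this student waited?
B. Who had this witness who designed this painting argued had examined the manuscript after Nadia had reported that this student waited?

In A, the wh-phrase is extracted from inside a complex-NP island (relative clause) (introduced by "who"), which blocks movement.
In B, the extraction path crosses only that-complement boundaries, which are transparent.
So B is grammatical.

B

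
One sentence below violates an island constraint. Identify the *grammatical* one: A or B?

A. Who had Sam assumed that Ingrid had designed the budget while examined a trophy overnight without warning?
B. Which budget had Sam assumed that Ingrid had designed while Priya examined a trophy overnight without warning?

B

In A, the wh-phrase is extracted from inside an adjunct island (introduced by "while"), which blocks movement.
In B, the extraction path crosses only that-complement boundaries, which are transparent.
So B is grammatical.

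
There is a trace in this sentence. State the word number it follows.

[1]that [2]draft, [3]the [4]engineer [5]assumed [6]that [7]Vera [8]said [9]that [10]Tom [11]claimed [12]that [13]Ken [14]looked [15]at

15

The displaced element is "that draft" (word 2).
It is linked across 3 clause boundaries (that → that → that).
It functions as the object of the preposition "at" of "looked", so the gap sits immediately after word 15 ("at").
Base order: The engineer assumed that Vera said that Tom claimed that Ken looked at that draft.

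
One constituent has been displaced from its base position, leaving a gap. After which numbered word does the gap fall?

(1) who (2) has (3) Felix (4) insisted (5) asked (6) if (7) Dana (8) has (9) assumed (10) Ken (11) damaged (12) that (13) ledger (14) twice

The displaced element is "who" (word 1).
It is linked across 1 clause boundary (Ø).
It functions as the subject of "asked", so the gap sits immediately after word 4 ("insisted").
Base order: Felix has insisted that who asked if Dana has assumed Ken damaged that ledger twice.

4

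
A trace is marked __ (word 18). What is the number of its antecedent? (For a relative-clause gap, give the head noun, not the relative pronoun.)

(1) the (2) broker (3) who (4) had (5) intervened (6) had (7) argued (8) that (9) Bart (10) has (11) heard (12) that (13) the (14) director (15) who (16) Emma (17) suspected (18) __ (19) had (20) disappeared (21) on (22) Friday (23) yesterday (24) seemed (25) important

14

The gap at 18 is the subject of "disappeared", inside a relative clause.
The relative pronoun is "who" (word 15); it is bound by the head noun immediately before it.
Its filler is the head noun "director", at word 14.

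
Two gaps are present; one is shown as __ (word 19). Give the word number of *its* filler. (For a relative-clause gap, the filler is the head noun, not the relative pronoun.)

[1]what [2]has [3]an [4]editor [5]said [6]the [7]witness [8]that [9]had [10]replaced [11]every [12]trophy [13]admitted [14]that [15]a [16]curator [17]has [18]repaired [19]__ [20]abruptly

The marked gap is the direct object of "repaired".
Its filler is the fronted wh-phrase "what", at word 1.
(The other dependency links word 7 to a gap after word 8.)

1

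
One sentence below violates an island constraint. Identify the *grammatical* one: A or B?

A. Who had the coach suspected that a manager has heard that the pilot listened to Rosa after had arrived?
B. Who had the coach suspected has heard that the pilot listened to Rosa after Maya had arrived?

In A, the wh-phrase is extracted from inside an adjunct island (introduced by "after"), which blocks movement.
In B, the extraction path crosses only that-complement boundaries, which are transparent.
So B is grammatical.

B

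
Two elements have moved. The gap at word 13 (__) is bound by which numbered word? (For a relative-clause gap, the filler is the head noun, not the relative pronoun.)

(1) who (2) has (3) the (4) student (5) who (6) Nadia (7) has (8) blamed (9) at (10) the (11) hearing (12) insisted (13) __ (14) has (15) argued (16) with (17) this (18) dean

1

The marked gap is the subject of "argued".
Its filler is the fronted wh-phrase "who", at word 1.
(The other dependency links word 4 to a gap after word 8.)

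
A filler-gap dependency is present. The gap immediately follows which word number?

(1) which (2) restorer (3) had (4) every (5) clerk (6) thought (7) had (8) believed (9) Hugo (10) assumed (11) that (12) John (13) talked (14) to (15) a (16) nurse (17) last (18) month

6

The displaced element is "which restorer" (word 2).
It is linked across 1 clause boundary (Ø).
It functions as the subject of "believed", so the gap sits immediately after word 6 ("thought").
Base order: Every clerk had thought that which restorer had believed Hugo assumed that John talked to a nurse last month.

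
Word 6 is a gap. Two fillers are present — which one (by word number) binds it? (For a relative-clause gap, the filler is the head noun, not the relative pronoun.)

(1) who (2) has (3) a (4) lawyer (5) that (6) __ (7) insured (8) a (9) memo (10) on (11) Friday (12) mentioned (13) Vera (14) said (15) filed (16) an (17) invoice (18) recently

4

The marked gap is inside the relative clause, the subject of "insured".
Its filler is the head noun "lawyer" (via "that"), at word 4.
(The other dependency links word 1 to a gap after word 14.)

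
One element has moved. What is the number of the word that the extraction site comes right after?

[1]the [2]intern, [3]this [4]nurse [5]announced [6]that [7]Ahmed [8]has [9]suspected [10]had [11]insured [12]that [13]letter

The displaced element is "the intern" (word 2).
It is linked across 2 clause boundaries (that → Ø).
It functions as the subject of "insured", so the gap sits immediately after word 9 ("suspected").
Base order: This nurse announced that Ahmed has suspected that the intern had insured that letter.

9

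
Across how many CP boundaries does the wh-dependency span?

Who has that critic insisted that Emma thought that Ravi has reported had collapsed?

"who" is extracted from the subject of "collapsed".
Boundaries crossed, outermost first: [that], [that], [Ø] — 3 in total.

3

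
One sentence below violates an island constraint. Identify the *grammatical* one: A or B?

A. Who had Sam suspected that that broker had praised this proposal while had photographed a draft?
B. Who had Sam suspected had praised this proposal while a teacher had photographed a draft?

B

In A, the wh-phrase is extracted from inside an adjunct island (introduced by "while"), which blocks movement.
In B, the extraction path crosses only that-complement boundaries, which are transparent.
So B is grammatical.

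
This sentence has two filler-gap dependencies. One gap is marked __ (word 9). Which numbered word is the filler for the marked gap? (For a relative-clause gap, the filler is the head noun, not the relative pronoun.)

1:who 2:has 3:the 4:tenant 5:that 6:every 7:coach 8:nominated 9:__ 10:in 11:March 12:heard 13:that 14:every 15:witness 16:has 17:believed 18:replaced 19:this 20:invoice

4

The marked gap is inside the relative clause, the direct object of "nominated".
Its filler is the head noun "tenant" (via "that"), at word 4.
(The other dependency links word 1 to a gap after word 17.)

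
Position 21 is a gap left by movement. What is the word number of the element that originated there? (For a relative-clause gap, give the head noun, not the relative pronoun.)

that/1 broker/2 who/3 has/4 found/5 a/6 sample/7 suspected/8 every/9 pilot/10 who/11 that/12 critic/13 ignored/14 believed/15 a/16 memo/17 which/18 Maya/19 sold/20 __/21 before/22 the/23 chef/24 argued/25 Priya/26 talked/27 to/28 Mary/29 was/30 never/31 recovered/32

The gap at 21 is the object of "sold", inside a relative clause.
The relative pronoun is "which" (word 18); it is bound by the head noun immediately before it.
Its filler is the head noun "memo", at word 17.

17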